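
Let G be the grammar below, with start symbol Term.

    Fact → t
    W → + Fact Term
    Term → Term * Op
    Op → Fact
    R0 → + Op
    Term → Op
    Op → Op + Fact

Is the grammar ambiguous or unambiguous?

Only Term, Op, Fact are reachable from Term; ignoring the rest: This is a standard precedence ladder (Term over Op over Fact), with each level left-recursive on its own operator ('*' at Term, '+' at Op). That structure is LR(1), hence unambiguous.

Unambiguous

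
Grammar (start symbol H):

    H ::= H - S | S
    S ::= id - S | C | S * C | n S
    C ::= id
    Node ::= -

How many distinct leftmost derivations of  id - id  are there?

Parse trees for id - id:
  [H [H [S [C id]]] - [S [C id]]]
  [H [S id - [S [C id]]]]

2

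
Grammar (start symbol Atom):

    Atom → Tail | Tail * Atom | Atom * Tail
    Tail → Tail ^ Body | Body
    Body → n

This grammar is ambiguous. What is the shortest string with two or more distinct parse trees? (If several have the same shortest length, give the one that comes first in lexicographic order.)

length 1: no string has ≥2 trees
length 3: n * n has 2 parse trees

Two derivations of n * n:
  Atom ⇒ Tail * Atom ⇒ Body * Atom ⇒ n * Atom ⇒ n * Tail ⇒ n * Body ⇒ n * n
  Atom ⇒ Atom * Tail ⇒ Tail * Tail ⇒ Body * Tail ⇒ n * Tail ⇒ n * Body ⇒ n * n

n * n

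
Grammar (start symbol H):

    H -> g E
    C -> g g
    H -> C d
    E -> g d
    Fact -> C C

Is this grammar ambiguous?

Witness: g g d

Derivation 1: H ⇒ g E ⇒ g g d
Derivation 2: H ⇒ C d ⇒ g g d

Two distinct leftmost derivations for the same string.

Ambiguous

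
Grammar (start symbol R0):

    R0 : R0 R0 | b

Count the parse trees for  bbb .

2

Parse trees for bbb:
  [R0 [R0 b] [R0 [R0 b] [R0 b]]]
  [R0 [R0 [R0 b] [R0 b]] [R0 b]]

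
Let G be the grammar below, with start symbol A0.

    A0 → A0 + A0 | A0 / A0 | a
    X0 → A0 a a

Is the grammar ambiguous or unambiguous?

Witness: a + a + a

Derivation 1: A0 ⇒ A0 + A0 ⇒ A0 + A0 + A0 ⇒ a + A0 + A0 ⇒ a + a + A0 ⇒ a + a + a
Derivation 2: A0 ⇒ A0 + A0 ⇒ a + A0 ⇒ a + A0 + A0 ⇒ a + a + A0 ⇒ a + a + a

Two distinct leftmost derivations for the same string.

Ambiguous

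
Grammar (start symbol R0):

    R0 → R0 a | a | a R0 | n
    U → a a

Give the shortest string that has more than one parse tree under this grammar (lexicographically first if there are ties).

length 1: no string has ≥2 trees
length 2: a a has 2 parse trees

Two derivations of a a:
  R0 ⇒ R0 a ⇒ a a
  R0 ⇒ a R0 ⇒ a a

a a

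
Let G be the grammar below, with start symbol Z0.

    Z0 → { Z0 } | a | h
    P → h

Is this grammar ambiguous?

Only Z0 is reachable from Z0; ignoring the rest: Each string is a nest of matched brackets around a single atom. An opening bracket forces the recursive rule; an atom forces the base rule.

Unambiguous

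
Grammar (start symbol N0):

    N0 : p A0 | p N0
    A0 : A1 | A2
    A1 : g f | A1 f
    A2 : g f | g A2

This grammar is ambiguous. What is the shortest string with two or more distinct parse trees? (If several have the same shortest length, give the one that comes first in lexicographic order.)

p g f

length 3: p g f has 2 parse trees

Two derivations of p g f:
  N0 ⇒ p A0 ⇒ p A1 ⇒ p g f
  N0 ⇒ p A0 ⇒ p A2 ⇒ p g f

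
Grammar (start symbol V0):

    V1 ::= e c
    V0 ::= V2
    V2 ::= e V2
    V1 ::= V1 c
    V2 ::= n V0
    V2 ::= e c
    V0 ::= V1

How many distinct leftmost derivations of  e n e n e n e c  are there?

Parse trees for e n e n e n e c:
  [V0 [V2 e [V2 n [V0 [V2 e [V2 n [V0 [V2 e [V2 n [V0 [V2 e c]]]]]]]]]]]
  [V0 [V2 e [V2 n [V0 [V2 e [V2 n [V0 [V2 e [V2 n [V0 [V1 e c]]]]]]]]]]]

2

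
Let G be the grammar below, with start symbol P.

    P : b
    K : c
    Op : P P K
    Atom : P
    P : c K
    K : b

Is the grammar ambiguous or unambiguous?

Unambiguous

Only P, K are reachable from P; ignoring the rest: Each reachable nonterminal has at most one production per leading terminal, and all productions are right-linear; the derivation is determined token-by-token.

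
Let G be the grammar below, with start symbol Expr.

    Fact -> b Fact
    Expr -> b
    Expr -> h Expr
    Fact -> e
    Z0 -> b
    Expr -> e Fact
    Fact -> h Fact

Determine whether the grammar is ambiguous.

Unambiguous

Only Expr, Fact are reachable from Expr; ignoring the rest: Restricted to the reachable nonterminals, every rule has the form A → t or A → t B, and no two rules for the same A share a first terminal. The grammar encodes a DFA — one run per string.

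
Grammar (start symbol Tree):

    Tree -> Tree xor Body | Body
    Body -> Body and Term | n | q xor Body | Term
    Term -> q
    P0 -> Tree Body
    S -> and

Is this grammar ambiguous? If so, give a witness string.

Ambiguous

Witness: q xor n

Derivation 1: Tree ⇒ Tree xor Body ⇒ Body xor Body ⇒ Term xor Body ⇒ q xor Body ⇒ q xor n
Derivation 2: Tree ⇒ Body ⇒ q xor Body ⇒ q xor n

Two distinct leftmost derivations for the same string.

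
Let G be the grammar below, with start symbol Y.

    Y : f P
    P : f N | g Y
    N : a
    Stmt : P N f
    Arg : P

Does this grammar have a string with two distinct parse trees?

Unambiguous

Only Y, P, N are reachable from Y; ignoring the rest: Restricted to the reachable nonterminals, every rule has the form A → t or A → t B, and no two rules for the same A share a first terminal. The grammar encodes a DFA — one run per string.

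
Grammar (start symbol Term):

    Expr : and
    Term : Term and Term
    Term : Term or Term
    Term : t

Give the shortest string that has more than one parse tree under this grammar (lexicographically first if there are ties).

length 1: no string has ≥2 trees
length 3: no string has ≥2 trees
length 5: t and t and t has 2 parse trees

Two derivations of t and t and t:
  Term ⇒ Term and Term ⇒ Term and Term and Term ⇒ t and Term and Term ⇒ t and t and Term ⇒ t and t and t
  Term ⇒ Term and Term ⇒ t and Term ⇒ t and Term and Term ⇒ t and t and Term ⇒ t and t and t

t and t and t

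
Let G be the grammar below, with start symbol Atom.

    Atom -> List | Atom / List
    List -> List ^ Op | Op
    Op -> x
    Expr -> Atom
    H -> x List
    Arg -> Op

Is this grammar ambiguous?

(Expr, H, Arg are unreachable from Atom, so their rules don't affect L(Atom).) Atom → Atom / List | List  ;  List → List ^ Op | Op  — a left-associative chain with Op at the bottom. Each string factors uniquely by precedence.

Unambiguous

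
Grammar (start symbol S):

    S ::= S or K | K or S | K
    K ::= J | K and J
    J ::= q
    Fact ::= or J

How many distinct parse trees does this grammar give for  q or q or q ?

Parse trees for q or q or q:
  [S [S [S [K [J q]]] or [K [J q]]] or [K [J q]]]
  [S [S [K [J q]] or [S [K [J q]]]] or [K [J q]]]
  [S [K [J q]] or [S [S [K [J q]]] or [K [J q]]]]
  [S [K [J q]] or [S [K [J q]] or [S [K [J q]]]]]

4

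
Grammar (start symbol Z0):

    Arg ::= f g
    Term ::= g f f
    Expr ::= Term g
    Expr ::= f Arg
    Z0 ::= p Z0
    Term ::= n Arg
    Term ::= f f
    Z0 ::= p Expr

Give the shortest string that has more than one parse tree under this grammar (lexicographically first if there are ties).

p f f g

length 4: p f f g has 2 parse trees

Two derivations of p f f g:
  Z0 ⇒ p Expr ⇒ p Term g ⇒ p f f g
  Z0 ⇒ p Expr ⇒ p f Arg ⇒ p f f g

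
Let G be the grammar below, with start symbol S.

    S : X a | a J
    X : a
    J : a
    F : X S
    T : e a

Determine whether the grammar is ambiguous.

Witness: a a

Derivation 1: S ⇒ X a ⇒ a a
Derivation 2: S ⇒ a J ⇒ a a

Two distinct leftmost derivations for the same string.

Ambiguous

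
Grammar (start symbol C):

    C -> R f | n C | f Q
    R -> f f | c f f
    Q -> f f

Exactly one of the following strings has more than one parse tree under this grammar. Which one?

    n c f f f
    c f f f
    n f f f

n f f f

n c f f f: 1 tree
c f f f: 1 tree
n f f f: 2 trees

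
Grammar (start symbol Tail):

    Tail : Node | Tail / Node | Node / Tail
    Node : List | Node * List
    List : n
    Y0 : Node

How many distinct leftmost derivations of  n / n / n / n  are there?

8

Parse trees for n / n / n / n:
  [Tail [Tail [Tail [Tail [Node [List n]]] / [Node [List n]]] / [Node [List n]]] / [Node [List n]]]
  [Tail [Tail [Tail [Node [List n]] / [Tail [Node [List n]]]] / [Node [List n]]] / [Node [List n]]]
  [Tail [Tail [Node [List n]] / [Tail [Tail [Node [List n]]] / [Node [List n]]]] / [Node [List n]]]
  [Tail [Tail [Node [List n]] / [Tail [Node [List n]] / [Tail [Node [List n]]]]] / [Node [List n]]]
  [Tail [Node [List n]] / [Tail [Tail [Tail [Node [List n]]] / [Node [List n]]] / [Node [List n]]]]
  [Tail [Node [List n]] / [Tail [Tail [Node [List n]] / [Tail [Node [List n]]]] / [Node [List n]]]]
  [Tail [Node [List n]] / [Tail [Node [List n]] / [Tail [Tail [Node [List n]]] / [Node [List n]]]]]
  [Tail [Node [List n]] / [Tail [Node [List n]] / [Tail [Node [List n]] / [Tail [Node [List n]]]]]]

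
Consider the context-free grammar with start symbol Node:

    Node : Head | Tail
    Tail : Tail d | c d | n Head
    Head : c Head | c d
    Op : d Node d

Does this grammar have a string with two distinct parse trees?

Witness: c d

Derivation 1: Node ⇒ Head ⇒ c d
Derivation 2: Node ⇒ Tail ⇒ c d

Two distinct leftmost derivations for the same string.

Ambiguous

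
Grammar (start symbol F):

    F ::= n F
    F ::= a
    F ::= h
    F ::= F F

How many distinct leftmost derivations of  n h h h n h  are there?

Parse trees for n h h h n h (showing first 6 of 14):
  [F n [F [F h] [F [F h] [F [F h] [F n [F h]]]]]]
  [F n [F [F h] [F [F [F h] [F h]] [F n [F h]]]]]
  [F n [F [F [F h] [F h]] [F [F h] [F n [F h]]]]]
  [F n [F [F [F h] [F [F h] [F h]]] [F n [F h]]]]
  [F n [F [F [F [F h] [F h]] [F h]] [F n [F h]]]]
  [F [F n [F h]] [F [F h] [F [F h] [F n [F h]]]]]

14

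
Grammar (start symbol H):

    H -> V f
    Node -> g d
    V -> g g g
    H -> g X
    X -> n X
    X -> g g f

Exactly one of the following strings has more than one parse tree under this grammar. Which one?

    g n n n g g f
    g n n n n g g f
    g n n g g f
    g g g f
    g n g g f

g g g f

g n n n g g f: 1 tree
g n n n n g g f: 1 tree
g n n g g f: 1 tree
g g g f: 2 trees
g n g g f: 1 tree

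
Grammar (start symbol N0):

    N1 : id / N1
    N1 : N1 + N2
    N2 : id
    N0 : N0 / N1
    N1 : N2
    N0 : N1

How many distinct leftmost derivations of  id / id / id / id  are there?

8

Parse trees for id / id / id / id:
  [N0 [N0 [N1 [N2 id]]] / [N1 id / [N1 id / [N1 [N2 id]]]]]
  [N0 [N0 [N0 [N1 [N2 id]]] / [N1 [N2 id]]] / [N1 id / [N1 [N2 id]]]]
  [N0 [N0 [N1 id / [N1 [N2 id]]]] / [N1 id / [N1 [N2 id]]]]
  [N0 [N0 [N0 [N1 [N2 id]]] / [N1 id / [N1 [N2 id]]]] / [N1 [N2 id]]]
  [N0 [N0 [N0 [N0 [N1 [N2 id]]] / [N1 [N2 id]]] / [N1 [N2 id]]] / [N1 [N2 id]]]
  [N0 [N0 [N0 [N1 id / [N1 [N2 id]]]] / [N1 [N2 id]]] / [N1 [N2 id]]]
  [N0 [N0 [N1 id / [N1 id / [N1 [N2 id]]]]] / [N1 [N2 id]]]
  [N0 [N1 id / [N1 id / [N1 id / [N1 [N2 id]]]]]]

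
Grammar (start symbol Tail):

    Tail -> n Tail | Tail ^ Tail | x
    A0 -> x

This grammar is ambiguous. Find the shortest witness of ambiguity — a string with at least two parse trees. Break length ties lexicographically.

n x ^ x

length 1: no string has ≥2 trees
length 2: no string has ≥2 trees
length 3: no string has ≥2 trees
length 4: n x ^ x has 2 parse trees

Two derivations of n x ^ x:
  Tail ⇒ n Tail ⇒ n Tail ^ Tail ⇒ n x ^ Tail ⇒ n x ^ x
  Tail ⇒ Tail ^ Tail ⇒ n Tail ^ Tail ⇒ n x ^ Tail ⇒ n x ^ x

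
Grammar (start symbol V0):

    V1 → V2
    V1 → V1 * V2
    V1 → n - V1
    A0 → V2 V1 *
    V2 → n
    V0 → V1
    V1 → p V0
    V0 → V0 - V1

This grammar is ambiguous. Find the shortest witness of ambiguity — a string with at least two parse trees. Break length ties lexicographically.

length 1: no string has ≥2 trees
length 2: no string has ≥2 trees
length 3: n - n has 2 parse trees

Two derivations of n - n:
  V0 ⇒ V1 ⇒ n - V1 ⇒ n - V2 ⇒ n - n
  V0 ⇒ V0 - V1 ⇒ V1 - V1 ⇒ V2 - V1 ⇒ n - V1 ⇒ n - V2 ⇒ n - n

n - n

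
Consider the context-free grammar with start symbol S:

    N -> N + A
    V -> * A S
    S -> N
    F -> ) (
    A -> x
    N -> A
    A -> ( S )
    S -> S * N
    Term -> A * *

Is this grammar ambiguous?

Unambiguous

(Term, V, F are unreachable from S, so their rules don't affect L(S).) S → S * N | N  ;  N → N + A | A  — a left-associative chain with A at the bottom. Each string factors uniquely by precedence.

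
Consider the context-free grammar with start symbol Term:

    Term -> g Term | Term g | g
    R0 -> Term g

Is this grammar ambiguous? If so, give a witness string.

Witness: g g

Derivation 1: Term ⇒ g Term ⇒ g g
Derivation 2: Term ⇒ Term g ⇒ g g

Two distinct leftmost derivations for the same string.

Ambiguous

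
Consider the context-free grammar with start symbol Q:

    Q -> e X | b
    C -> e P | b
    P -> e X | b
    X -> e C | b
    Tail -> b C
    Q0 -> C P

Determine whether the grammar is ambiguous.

Unambiguous

Only Q, C, P, X are reachable from Q; ignoring the rest: Restricted to the reachable nonterminals, every rule has the form A → t or A → t B, and no two rules for the same A share a first terminal. The grammar encodes a DFA — one run per string.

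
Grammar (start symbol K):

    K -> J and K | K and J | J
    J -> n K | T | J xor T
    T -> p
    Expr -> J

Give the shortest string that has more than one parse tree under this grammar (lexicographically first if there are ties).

length 1: no string has ≥2 trees
length 2: no string has ≥2 trees
length 3: p and p has 2 parse trees

Two derivations of p and p:
  K ⇒ J and K ⇒ T and K ⇒ p and K ⇒ p and J ⇒ p and T ⇒ p and p
  K ⇒ K and J ⇒ J and J ⇒ T and J ⇒ p and J ⇒ p and T ⇒ p and p

p and p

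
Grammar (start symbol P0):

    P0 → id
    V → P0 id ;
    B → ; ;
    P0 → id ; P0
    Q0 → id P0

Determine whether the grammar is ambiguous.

Unambiguous

Only P0 is reachable from P0; ignoring the rest: Right-recursive list with a separator: after each atom, whether the separator follows determines the rule. One parse per string.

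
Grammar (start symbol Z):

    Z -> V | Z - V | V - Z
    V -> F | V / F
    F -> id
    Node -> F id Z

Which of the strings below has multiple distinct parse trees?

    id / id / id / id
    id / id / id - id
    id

id / id / id - id

id / id / id / id: 1 tree
id / id / id - id: 2 trees
id: 1 tree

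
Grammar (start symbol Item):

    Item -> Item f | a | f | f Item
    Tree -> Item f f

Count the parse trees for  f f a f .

Parse trees for f f a f:
  [Item [Item f [Item f [Item a]]] f]
  [Item f [Item [Item f [Item a]] f]]
  [Item f [Item f [Item [Item a] f]]]

3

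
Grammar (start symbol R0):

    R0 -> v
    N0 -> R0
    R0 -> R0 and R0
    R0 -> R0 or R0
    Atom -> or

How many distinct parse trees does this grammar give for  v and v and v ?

Parse trees for v and v and v:
  [R0 [R0 v] and [R0 [R0 v] and [R0 v]]]
  [R0 [R0 [R0 v] and [R0 v]] and [R0 v]]

2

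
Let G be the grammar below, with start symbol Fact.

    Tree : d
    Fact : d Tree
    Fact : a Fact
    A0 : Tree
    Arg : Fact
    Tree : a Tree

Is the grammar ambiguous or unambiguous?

Unambiguous

(A0, Arg are unreachable from Fact, so their rules don't affect L(Fact).) The reachable rules are right-linear with at most one rule per (nonterminal, next-terminal) pair. Each input token forces the next rule, so parsing is deterministic.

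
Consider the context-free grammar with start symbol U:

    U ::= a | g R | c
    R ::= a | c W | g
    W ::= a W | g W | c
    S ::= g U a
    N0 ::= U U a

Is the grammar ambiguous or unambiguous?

Only U, R, W are reachable from U; ignoring the rest: Each reachable nonterminal has at most one production per leading terminal, and all productions are right-linear; the derivation is determined token-by-token.

Unambiguous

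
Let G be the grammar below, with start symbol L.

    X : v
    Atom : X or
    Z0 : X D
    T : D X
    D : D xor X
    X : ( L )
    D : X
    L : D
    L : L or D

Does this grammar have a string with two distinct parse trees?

Unambiguous

Only L, D, X are reachable from L; ignoring the rest: The grammar is stratified — L handles 'or' (left-recursive), D handles 'xor', X atoms. Each operator has a fixed associativity and precedence level, so every string has one parse.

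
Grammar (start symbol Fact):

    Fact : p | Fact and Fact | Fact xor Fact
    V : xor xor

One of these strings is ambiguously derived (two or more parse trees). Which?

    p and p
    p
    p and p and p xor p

p and p: 1 tree
p: 1 tree
p and p and p xor p: 5 trees

p and p and p xor p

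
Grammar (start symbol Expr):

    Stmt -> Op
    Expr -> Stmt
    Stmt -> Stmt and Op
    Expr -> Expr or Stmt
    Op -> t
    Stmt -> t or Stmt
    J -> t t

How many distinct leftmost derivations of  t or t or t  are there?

4

Parse trees for t or t or t:
  [Expr [Stmt t or [Stmt t or [Stmt [Op t]]]]]
  [Expr [Expr [Stmt [Op t]]] or [Stmt t or [Stmt [Op t]]]]
  [Expr [Expr [Stmt t or [Stmt [Op t]]]] or [Stmt [Op t]]]
  [Expr [Expr [Expr [Stmt [Op t]]] or [Stmt [Op t]]] or [Stmt [Op t]]]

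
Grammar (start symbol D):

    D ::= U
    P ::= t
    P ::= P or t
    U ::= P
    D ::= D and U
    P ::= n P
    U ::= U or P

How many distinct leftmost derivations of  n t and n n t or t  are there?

Parse trees for n t and n n t or t:
  [D [D [U [P n [P t]]]] and [U [P [P n [P n [P t]]] or t]]]
  [D [D [U [P n [P t]]]] and [U [P n [P [P n [P t]] or t]]]]
  [D [D [U [P n [P t]]]] and [U [P n [P n [P [P t] or t]]]]]
  [D [D [U [P n [P t]]]] and [U [U [P n [P n [P t]]]] or [P t]]]

4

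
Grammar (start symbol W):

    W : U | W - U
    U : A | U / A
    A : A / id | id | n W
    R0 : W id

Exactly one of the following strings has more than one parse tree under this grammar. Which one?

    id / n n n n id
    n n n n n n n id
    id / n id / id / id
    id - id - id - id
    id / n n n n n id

id / n n n n id: 1 tree
n n n n n n n id: 1 tree
id / n id / id / id: 12 trees
id - id - id - id: 1 tree
id / n n n n n id: 1 tree

id / n id / id / id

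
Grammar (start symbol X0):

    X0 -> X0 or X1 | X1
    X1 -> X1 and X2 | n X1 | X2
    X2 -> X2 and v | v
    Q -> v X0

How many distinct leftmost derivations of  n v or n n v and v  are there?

4

Parse trees for n v or n n v and v:
  [X0 [X0 [X1 n [X1 [X2 v]]]] or [X1 [X1 n [X1 n [X1 [X2 v]]]] and [X2 v]]]
  [X0 [X0 [X1 n [X1 [X2 v]]]] or [X1 n [X1 [X1 n [X1 [X2 v]]] and [X2 v]]]]
  [X0 [X0 [X1 n [X1 [X2 v]]]] or [X1 n [X1 n [X1 [X1 [X2 v]] and [X2 v]]]]]
  [X0 [X0 [X1 n [X1 [X2 v]]]] or [X1 n [X1 n [X1 [X2 [X2 v] and v]]]]]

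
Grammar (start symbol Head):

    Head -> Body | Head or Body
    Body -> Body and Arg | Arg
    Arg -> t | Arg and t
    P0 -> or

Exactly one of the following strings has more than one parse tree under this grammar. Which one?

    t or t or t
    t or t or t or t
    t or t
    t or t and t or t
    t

t or t or t: 1 tree
t or t or t or t: 1 tree
t or t: 1 tree
t or t and t or t: 2 trees
t: 1 tree

t or t and t or t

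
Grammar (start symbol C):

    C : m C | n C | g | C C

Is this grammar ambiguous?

Witness: g g g

Derivation 1: C ⇒ C C ⇒ g C ⇒ g C C ⇒ g g C ⇒ g g g
Derivation 2: C ⇒ C C ⇒ C C C ⇒ g C C ⇒ g g C ⇒ g g g

Two distinct leftmost derivations for the same string.

Ambiguous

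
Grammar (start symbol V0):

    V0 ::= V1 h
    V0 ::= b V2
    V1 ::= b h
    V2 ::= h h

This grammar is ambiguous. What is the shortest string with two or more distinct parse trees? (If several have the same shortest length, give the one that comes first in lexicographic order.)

b h h

length 3: b h h has 2 parse trees

Two derivations of b h h:
  V0 ⇒ V1 h ⇒ b h h
  V0 ⇒ b V2 ⇒ b h h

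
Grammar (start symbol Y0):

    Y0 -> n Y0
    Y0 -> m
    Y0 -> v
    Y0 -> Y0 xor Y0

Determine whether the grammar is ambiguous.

Ambiguous

Witness: n m xor m

Derivation 1: Y0 ⇒ n Y0 ⇒ n Y0 xor Y0 ⇒ n m xor Y0 ⇒ n m xor m
Derivation 2: Y0 ⇒ Y0 xor Y0 ⇒ n Y0 xor Y0 ⇒ n m xor Y0 ⇒ n m xor m

Two distinct leftmost derivations for the same string.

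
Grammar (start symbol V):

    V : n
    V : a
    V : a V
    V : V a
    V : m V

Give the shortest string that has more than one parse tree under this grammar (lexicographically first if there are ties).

length 1: no string has ≥2 trees
length 2: a a has 2 parse trees

Two derivations of a a:
  V ⇒ a V ⇒ a a
  V ⇒ V a ⇒ a a

a a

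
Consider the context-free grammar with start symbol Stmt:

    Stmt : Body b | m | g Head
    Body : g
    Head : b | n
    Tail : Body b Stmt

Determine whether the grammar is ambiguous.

Ambiguous

Witness: g b

Derivation 1: Stmt ⇒ Body b ⇒ g b
Derivation 2: Stmt ⇒ g Head ⇒ g b

Two distinct leftmost derivations for the same string.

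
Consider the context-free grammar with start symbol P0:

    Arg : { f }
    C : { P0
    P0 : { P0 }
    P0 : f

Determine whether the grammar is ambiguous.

(Arg, C are unreachable from P0, so their rules don't affect L(P0).) Each string is a nest of matched brackets around a single atom. An opening bracket forces the recursive rule; an atom forces the base rule.

Unambiguous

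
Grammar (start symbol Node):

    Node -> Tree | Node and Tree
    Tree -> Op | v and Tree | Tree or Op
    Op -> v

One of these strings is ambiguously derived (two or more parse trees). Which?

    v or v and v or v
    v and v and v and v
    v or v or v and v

v and v and v and v

v or v and v or v: 1 tree
v and v and v and v: 8 trees
v or v or v and v: 1 tree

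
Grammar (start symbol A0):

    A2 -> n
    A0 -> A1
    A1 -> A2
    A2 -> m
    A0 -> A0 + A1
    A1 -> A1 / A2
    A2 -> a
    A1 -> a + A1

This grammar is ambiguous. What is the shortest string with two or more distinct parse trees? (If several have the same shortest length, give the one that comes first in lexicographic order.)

length 1: no string has ≥2 trees
length 3: a + a has 2 parse trees

Two derivations of a + a:
  A0 ⇒ A1 ⇒ a + A1 ⇒ a + A2 ⇒ a + a
  A0 ⇒ A0 + A1 ⇒ A1 + A1 ⇒ A2 + A1 ⇒ a + A1 ⇒ a + A2 ⇒ a + a

a + a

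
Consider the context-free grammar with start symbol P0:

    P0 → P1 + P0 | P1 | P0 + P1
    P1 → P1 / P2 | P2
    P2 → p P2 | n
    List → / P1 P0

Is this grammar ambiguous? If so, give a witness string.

Ambiguous

Witness: n + n

Derivation 1: P0 ⇒ P1 + P0 ⇒ P2 + P0 ⇒ n + P0 ⇒ n + P1 ⇒ n + P2 ⇒ n + n
Derivation 2: P0 ⇒ P0 + P1 ⇒ P1 + P1 ⇒ P2 + P1 ⇒ n + P1 ⇒ n + P2 ⇒ n + n

Two distinct leftmost derivations for the same string.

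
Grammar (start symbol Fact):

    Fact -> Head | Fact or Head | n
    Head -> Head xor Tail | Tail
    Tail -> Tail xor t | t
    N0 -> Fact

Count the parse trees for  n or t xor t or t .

Parse trees for n or t xor t or t:
  [Fact [Fact [Fact n] or [Head [Head [Tail t]] xor [Tail t]]] or [Head [Tail t]]]
  [Fact [Fact [Fact n] or [Head [Tail [Tail t] xor t]]] or [Head [Tail t]]]

2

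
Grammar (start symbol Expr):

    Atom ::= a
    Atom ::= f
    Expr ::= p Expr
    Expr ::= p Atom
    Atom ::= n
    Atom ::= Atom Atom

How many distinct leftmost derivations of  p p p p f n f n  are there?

Parse trees for p p p p f n f n:
  [Expr p [Expr p [Expr p [Expr p [Atom [Atom f] [Atom [Atom n] [Atom [Atom f] [Atom n]]]]]]]]
  [Expr p [Expr p [Expr p [Expr p [Atom [Atom f] [Atom [Atom [Atom n] [Atom f]] [Atom n]]]]]]]
  [Expr p [Expr p [Expr p [Expr p [Atom [Atom [Atom f] [Atom n]] [Atom [Atom f] [Atom n]]]]]]]
  [Expr p [Expr p [Expr p [Expr p [Atom [Atom [Atom f] [Atom [Atom n] [Atom f]]] [Atom n]]]]]]
  [Expr p [Expr p [Expr p [Expr p [Atom [Atom [Atom [Atom f] [Atom n]] [Atom f]] [Atom n]]]]]]

5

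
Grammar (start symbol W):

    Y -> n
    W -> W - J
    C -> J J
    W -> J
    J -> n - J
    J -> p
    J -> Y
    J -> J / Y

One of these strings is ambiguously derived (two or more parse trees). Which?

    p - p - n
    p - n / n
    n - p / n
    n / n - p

n - p / n

p - p - n: 1 tree
p - n / n: 1 tree
n - p / n: 3 trees
n / n - p: 1 tree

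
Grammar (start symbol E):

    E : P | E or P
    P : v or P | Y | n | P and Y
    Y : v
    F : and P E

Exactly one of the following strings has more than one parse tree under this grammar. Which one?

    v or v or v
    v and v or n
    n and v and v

v or v or v

v or v or v: 4 trees
v and v or n: 1 tree
n and v and v: 1 tree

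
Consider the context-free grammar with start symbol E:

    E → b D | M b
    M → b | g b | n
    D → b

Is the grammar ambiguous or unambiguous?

Ambiguous

Witness: b b

Derivation 1: E ⇒ b D ⇒ b b
Derivation 2: E ⇒ M b ⇒ b b

Two distinct leftmost derivations for the same string.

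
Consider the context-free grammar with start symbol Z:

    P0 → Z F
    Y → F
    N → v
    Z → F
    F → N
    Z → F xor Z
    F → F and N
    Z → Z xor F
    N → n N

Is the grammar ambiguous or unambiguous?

Ambiguous

Witness: v xor v

Derivation 1: Z ⇒ F xor Z ⇒ N xor Z ⇒ v xor Z ⇒ v xor F ⇒ v xor N ⇒ v xor v
Derivation 2: Z ⇒ Z xor F ⇒ F xor F ⇒ N xor F ⇒ v xor F ⇒ v xor N ⇒ v xor v

Two distinct leftmost derivations for the same string.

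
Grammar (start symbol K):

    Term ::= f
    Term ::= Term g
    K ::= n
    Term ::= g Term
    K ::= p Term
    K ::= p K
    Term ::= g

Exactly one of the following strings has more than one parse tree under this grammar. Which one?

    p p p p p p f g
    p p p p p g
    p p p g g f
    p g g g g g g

p p p p p p f g: 1 tree
p p p p p g: 1 tree
p p p g g f: 1 tree
p g g g g g g: 32 trees

p g g g g g g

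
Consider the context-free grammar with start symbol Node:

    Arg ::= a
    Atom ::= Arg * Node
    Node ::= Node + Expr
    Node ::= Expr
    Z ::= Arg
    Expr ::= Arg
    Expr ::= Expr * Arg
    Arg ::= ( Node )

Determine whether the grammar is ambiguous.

Unambiguous

(Z, Atom are unreachable from Node, so their rules don't affect L(Node).) This is a standard precedence ladder (Node over Expr over Arg), with each level left-recursive on its own operator ('+' at Node, '*' at Expr). That structure is LR(1), hence unambiguous.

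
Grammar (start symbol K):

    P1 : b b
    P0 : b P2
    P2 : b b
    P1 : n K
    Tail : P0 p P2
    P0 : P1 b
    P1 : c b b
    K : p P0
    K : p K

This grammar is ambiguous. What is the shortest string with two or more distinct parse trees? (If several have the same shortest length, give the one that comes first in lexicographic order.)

p b b b

length 4: p b b b has 2 parse trees

Two derivations of p b b b:
  K ⇒ p P0 ⇒ p b P2 ⇒ p b b b
  K ⇒ p P0 ⇒ p P1 b ⇒ p b b b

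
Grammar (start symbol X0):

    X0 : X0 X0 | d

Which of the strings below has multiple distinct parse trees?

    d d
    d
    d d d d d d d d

d d d d d d d d

d d: 1 tree
d: 1 tree
d d d d d d d d: 429 trees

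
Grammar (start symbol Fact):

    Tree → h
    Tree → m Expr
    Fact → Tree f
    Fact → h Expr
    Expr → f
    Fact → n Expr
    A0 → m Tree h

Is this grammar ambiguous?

Ambiguous

Witness: h f

Derivation 1: Fact ⇒ Tree f ⇒ h f
Derivation 2: Fact ⇒ h Expr ⇒ h f

Two distinct leftmost derivations for the same string.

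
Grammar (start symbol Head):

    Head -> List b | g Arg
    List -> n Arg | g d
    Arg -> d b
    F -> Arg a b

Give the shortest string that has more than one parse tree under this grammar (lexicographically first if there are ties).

g d b

length 3: g d b has 2 parse trees

Two derivations of g d b:
  Head ⇒ List b ⇒ g d b
  Head ⇒ g Arg ⇒ g d b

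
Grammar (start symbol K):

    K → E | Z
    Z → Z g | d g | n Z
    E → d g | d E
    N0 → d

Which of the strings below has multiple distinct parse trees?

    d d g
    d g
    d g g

d d g: 1 tree
d g: 2 trees
d g g: 1 tree

d g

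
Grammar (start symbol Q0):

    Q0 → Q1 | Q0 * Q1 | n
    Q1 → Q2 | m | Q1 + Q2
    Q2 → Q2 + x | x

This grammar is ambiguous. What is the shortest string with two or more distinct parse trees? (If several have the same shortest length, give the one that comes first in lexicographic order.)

x + x

length 1: no string has ≥2 trees
length 3: x + x has 2 parse trees

Two derivations of x + x:
  Q0 ⇒ Q1 ⇒ Q2 ⇒ Q2 + x ⇒ x + x
  Q0 ⇒ Q1 ⇒ Q1 + Q2 ⇒ Q2 + Q2 ⇒ x + Q2 ⇒ x + x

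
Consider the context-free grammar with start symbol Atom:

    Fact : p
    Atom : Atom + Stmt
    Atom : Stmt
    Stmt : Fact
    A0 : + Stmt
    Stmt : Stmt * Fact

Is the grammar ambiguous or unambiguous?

Unambiguous

Only Atom, Stmt, Fact are reachable from Atom; ignoring the rest: This is a standard precedence ladder (Atom over Stmt over Fact), with each level left-recursive on its own operator ('+' at Atom, '*' at Stmt). That structure is LR(1), hence unambiguous.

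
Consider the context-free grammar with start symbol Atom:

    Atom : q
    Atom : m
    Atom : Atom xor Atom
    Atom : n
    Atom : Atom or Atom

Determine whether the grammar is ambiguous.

Ambiguous

Witness: m or m or m

Derivation 1: Atom ⇒ Atom or Atom ⇒ m or Atom ⇒ m or Atom or Atom ⇒ m or m or Atom ⇒ m or m or m
Derivation 2: Atom ⇒ Atom or Atom ⇒ Atom or Atom or Atom ⇒ m or Atom or Atom ⇒ m or m or Atom ⇒ m or m or m

Two distinct leftmost derivations for the same string.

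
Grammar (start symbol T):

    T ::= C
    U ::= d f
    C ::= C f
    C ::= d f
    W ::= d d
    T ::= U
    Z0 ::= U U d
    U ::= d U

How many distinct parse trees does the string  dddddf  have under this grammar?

Parse trees for dddddf:
  [T [U d [U d [U d [U d [U d f]]]]]]

1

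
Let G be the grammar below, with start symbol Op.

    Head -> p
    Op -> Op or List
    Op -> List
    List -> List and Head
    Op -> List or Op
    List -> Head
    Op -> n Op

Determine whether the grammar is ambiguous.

Witness: p or p

Derivation 1: Op ⇒ Op or List ⇒ List or List ⇒ Head or List ⇒ p or List ⇒ p or Head ⇒ p or p
Derivation 2: Op ⇒ List or Op ⇒ Head or Op ⇒ p or Op ⇒ p or List ⇒ p or Head ⇒ p or p

Two distinct leftmost derivations for the same string.

Ambiguous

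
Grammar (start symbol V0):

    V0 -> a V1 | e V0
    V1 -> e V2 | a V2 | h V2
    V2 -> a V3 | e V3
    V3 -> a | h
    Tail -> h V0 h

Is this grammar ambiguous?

Unambiguous

(Tail is unreachable from V0, so its rules don't affect L(V0).) Each reachable nonterminal has at most one production per leading terminal, and all productions are right-linear; the derivation is determined token-by-token.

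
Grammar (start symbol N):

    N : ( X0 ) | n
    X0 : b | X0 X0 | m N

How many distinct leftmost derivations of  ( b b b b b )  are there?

Parse trees for ( b b b b b ) (showing first 6 of 14):
  [N ( [X0 [X0 b] [X0 [X0 b] [X0 [X0 b] [X0 [X0 b] [X0 b]]]]] )]
  [N ( [X0 [X0 b] [X0 [X0 b] [X0 [X0 [X0 b] [X0 b]] [X0 b]]]] )]
  [N ( [X0 [X0 b] [X0 [X0 [X0 b] [X0 b]] [X0 [X0 b] [X0 b]]]] )]
  [N ( [X0 [X0 b] [X0 [X0 [X0 b] [X0 [X0 b] [X0 b]]] [X0 b]]] )]
  [N ( [X0 [X0 b] [X0 [X0 [X0 [X0 b] [X0 b]] [X0 b]] [X0 b]]] )]
  [N ( [X0 [X0 [X0 b] [X0 b]] [X0 [X0 b] [X0 [X0 b] [X0 b]]]] )]

14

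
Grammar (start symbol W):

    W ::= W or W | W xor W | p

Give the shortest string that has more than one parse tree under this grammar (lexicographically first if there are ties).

length 1: no string has ≥2 trees
length 3: no string has ≥2 trees
length 5: p or p or p has 2 parse trees

Two derivations of p or p or p:
  W ⇒ W or W ⇒ W or W or W ⇒ p or W or W ⇒ p or p or W ⇒ p or p or p
  W ⇒ W or W ⇒ p or W ⇒ p or W or W ⇒ p or p or W ⇒ p or p or p

p or p or p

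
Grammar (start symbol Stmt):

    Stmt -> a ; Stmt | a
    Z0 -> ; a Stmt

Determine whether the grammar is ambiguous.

Only Stmt is reachable from Stmt; ignoring the rest: The reachable grammar is A → atom sep A | atom. Each atom is followed by either the separator (recurse) or end-of-string (stop) — no choice point.

Unambiguous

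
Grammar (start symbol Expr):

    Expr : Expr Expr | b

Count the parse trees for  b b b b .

5

Parse trees for b b b b:
  [Expr [Expr b] [Expr [Expr b] [Expr [Expr b] [Expr b]]]]
  [Expr [Expr b] [Expr [Expr [Expr b] [Expr b]] [Expr b]]]
  [Expr [Expr [Expr b] [Expr b]] [Expr [Expr b] [Expr b]]]
  [Expr [Expr [Expr b] [Expr [Expr b] [Expr b]]] [Expr b]]
  [Expr [Expr [Expr [Expr b] [Expr b]] [Expr b]] [Expr b]]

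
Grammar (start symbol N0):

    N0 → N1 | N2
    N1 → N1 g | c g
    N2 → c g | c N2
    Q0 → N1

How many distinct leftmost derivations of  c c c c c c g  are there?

Parse trees for c c c c c c g:
  [N0 [N2 c [N2 c [N2 c [N2 c [N2 c [N2 c g]]]]]]]

1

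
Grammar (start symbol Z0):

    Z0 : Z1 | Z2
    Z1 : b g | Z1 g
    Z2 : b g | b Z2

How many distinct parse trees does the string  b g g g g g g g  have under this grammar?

1

Parse trees for b g g g g g g g:
  [Z0 [Z1 [Z1 [Z1 [Z1 [Z1 [Z1 [Z1 b g] g] g] g] g] g] g]]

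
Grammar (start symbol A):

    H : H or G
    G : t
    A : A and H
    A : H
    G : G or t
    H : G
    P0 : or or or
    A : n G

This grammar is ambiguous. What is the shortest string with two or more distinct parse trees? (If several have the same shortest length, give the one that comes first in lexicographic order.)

length 1: no string has ≥2 trees
length 2: no string has ≥2 trees
length 3: t or t has 2 parse trees

Two derivations of t or t:
  A ⇒ H ⇒ H or G ⇒ G or G ⇒ t or G ⇒ t or t
  A ⇒ H ⇒ G ⇒ G or t ⇒ t or t

t or t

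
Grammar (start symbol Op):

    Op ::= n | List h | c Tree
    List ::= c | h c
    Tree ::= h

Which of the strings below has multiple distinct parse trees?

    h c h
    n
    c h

c h

h c h: 1 tree
n: 1 tree
c h: 2 trees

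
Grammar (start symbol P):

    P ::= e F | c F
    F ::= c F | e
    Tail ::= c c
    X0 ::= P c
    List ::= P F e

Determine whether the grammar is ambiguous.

Only P, F are reachable from P; ignoring the rest: Each reachable nonterminal has at most one production per leading terminal, and all productions are right-linear; the derivation is determined token-by-token.

Unambiguous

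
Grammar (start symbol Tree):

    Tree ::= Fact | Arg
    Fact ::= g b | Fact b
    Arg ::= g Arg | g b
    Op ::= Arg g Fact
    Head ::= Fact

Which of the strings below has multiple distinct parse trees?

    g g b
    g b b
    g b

g g b: 1 tree
g b b: 1 tree
g b: 2 trees

g b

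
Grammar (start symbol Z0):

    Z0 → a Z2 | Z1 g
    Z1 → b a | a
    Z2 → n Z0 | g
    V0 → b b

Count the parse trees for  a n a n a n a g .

Parse trees for a n a n a n a g:
  [Z0 a [Z2 n [Z0 a [Z2 n [Z0 a [Z2 n [Z0 a [Z2 g]]]]]]]]
  [Z0 a [Z2 n [Z0 a [Z2 n [Z0 a [Z2 n [Z0 [Z1 a] g]]]]]]]

2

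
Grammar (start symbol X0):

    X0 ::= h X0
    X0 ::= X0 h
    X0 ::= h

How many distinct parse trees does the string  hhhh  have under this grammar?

8

Parse trees for hhhh:
  [X0 h [X0 h [X0 h [X0 h]]]]
  [X0 h [X0 h [X0 [X0 h] h]]]
  [X0 h [X0 [X0 h [X0 h]] h]]
  [X0 h [X0 [X0 [X0 h] h] h]]
  [X0 [X0 h [X0 h [X0 h]]] h]
  [X0 [X0 h [X0 [X0 h] h]] h]
  [X0 [X0 [X0 h [X0 h]] h] h]
  [X0 [X0 [X0 [X0 h] h] h] h]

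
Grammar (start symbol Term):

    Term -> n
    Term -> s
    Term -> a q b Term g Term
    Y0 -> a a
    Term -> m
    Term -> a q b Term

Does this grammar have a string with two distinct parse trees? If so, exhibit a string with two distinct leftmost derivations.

Ambiguous

Witness: a q b a q b m g m

Derivation 1: Term ⇒ a q b Term g Term ⇒ a q b a q b Term g Term ⇒ a q b a q b m g Term ⇒ a q b a q b m g m
Derivation 2: Term ⇒ a q b Term ⇒ a q b a q b Term g Term ⇒ a q b a q b m g Term ⇒ a q b a q b m g m

Two distinct leftmost derivations for the same string.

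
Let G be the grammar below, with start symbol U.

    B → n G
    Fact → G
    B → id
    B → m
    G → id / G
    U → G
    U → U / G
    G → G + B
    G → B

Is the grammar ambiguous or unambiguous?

Ambiguous

Witness: id / id

Derivation 1: U ⇒ G ⇒ id / G ⇒ id / B ⇒ id / id
Derivation 2: U ⇒ U / G ⇒ G / G ⇒ B / G ⇒ id / G ⇒ id / B ⇒ id / id

Two distinct leftmost derivations for the same string.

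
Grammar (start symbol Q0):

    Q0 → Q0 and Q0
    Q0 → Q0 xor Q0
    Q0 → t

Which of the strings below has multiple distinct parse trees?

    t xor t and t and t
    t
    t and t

t xor t and t and t: 5 trees
t: 1 tree
t and t: 1 tree

t xor t and t and t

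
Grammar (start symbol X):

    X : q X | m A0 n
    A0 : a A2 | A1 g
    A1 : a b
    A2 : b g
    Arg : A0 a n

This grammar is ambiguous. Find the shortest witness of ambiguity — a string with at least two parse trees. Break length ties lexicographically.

length 5: m a b g n has 2 parse trees

Two derivations of m a b g n:
  X ⇒ m A0 n ⇒ m a A2 n ⇒ m a b g n
  X ⇒ m A0 n ⇒ m A1 g n ⇒ m a b g n

m a b g n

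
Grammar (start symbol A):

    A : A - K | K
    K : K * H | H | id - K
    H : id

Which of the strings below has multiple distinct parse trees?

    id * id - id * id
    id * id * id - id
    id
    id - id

id - id

id * id - id * id: 1 tree
id * id * id - id: 1 tree
id: 1 tree
id - id: 2 trees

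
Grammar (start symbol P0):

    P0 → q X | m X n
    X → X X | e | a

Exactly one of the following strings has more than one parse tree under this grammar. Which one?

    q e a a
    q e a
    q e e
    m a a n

q e a a: 2 trees
q e a: 1 tree
q e e: 1 tree
m a a n: 1 tree

q e a a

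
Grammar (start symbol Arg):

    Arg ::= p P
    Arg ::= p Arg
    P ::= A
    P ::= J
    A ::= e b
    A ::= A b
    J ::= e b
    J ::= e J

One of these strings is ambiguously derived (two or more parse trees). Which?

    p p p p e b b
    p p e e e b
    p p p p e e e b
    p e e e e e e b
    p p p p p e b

p p p p p e b

p p p p e b b: 1 tree
p p e e e b: 1 tree
p p p p e e e b: 1 tree
p e e e e e e b: 1 tree
p p p p p e b: 2 trees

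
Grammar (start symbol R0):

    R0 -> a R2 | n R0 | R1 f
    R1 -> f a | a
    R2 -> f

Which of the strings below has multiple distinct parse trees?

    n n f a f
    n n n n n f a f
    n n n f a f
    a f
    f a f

n n f a f: 1 tree
n n n n n f a f: 1 tree
n n n f a f: 1 tree
a f: 2 trees
f a f: 1 tree

a f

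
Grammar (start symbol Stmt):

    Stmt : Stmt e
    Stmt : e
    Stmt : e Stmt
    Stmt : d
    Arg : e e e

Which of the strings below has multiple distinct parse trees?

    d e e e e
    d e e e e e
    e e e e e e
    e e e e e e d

d e e e e: 1 tree
d e e e e e: 1 tree
e e e e e e: 32 trees
e e e e e e d: 1 tree

e e e e e e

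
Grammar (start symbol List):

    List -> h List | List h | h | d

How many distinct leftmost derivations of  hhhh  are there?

8

Parse trees for hhhh:
  [List h [List h [List h [List h]]]]
  [List h [List h [List [List h] h]]]
  [List h [List [List h [List h]] h]]
  [List h [List [List [List h] h] h]]
  [List [List h [List h [List h]]] h]
  [List [List h [List [List h] h]] h]
  [List [List [List h [List h]] h] h]
  [List [List [List [List h] h] h] h]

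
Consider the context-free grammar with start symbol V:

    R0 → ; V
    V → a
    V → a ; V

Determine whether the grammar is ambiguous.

Only V is reachable from V; ignoring the rest: Right-recursive list with a separator: after each atom, whether the separator follows determines the rule. One parse per string.

Unambiguous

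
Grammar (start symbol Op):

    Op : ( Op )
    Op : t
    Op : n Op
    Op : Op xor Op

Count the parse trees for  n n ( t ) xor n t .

Parse trees for n n ( t ) xor n t:
  [Op n [Op n [Op [Op ( [Op t] )] xor [Op n [Op t]]]]]
  [Op n [Op [Op n [Op ( [Op t] )]] xor [Op n [Op t]]]]
  [Op [Op n [Op n [Op ( [Op t] )]]] xor [Op n [Op t]]]

3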